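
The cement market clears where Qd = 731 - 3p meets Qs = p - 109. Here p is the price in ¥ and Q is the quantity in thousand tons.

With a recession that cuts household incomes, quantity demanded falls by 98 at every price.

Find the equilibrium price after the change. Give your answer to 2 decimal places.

185.50

Original equilibrium: 731 - 3p = p - 109 gives 840 = 4p, so p = 210 and Q = 101.
The new curves are Qd = 633 - 3p (demand) and Qs = p - 109 (supply).
New equilibrium: 633 - 3p = p - 109 ⇒ 742 = 4p ⇒ p = 185.5, Q = 76.5.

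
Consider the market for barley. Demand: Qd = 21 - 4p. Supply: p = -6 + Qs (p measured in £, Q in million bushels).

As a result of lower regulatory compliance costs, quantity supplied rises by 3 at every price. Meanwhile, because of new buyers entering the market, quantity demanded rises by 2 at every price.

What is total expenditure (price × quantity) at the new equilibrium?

33.04

Solve the original market: 21 - 4p = p + 6, hence p = 3 and Q = 9.
The shock moves the curves to Qd = 23 - 4p and Qs = p + 9.
New equilibrium: 23 - 4p = p + 9 ⇒ 14 = 5p ⇒ p = 2.8, Q = 11.8.
New expenditure = 2.8 × 11.8 = 33.04.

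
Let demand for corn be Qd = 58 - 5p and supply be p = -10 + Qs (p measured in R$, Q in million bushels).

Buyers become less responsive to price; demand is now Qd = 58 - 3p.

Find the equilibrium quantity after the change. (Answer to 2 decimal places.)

Before the shock: 58 - 5p = p + 10 ⇒ 48 = 6p ⇒ p = 8, Q = 18.
After the shift, demand is Qd = 58 - 3p and supply is Qs = p + 10.
Clearing the new market: 58 - 3p = p + 10, so p = 12 and Q = 22.

22.00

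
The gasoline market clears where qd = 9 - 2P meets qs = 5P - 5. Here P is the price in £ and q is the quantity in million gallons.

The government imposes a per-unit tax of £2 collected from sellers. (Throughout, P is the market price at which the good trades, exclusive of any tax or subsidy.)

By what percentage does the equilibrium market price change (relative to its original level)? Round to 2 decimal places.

+71.43

Initially, 9 - 2P = 5P - 5, so 14 = 7P and P = 2, q = 5.
Since sellers keep the price net of the tax, the effective supply curve becomes qs = 5P - 15.
New equilibrium: 9 - 2P = 5P - 15 ⇒ 24 = 7P ⇒ P = 24/7 ≈ 3.4286, q = 15/7 ≈ 2.1429.
%ΔP = (3.4286 − 2) / 2 × 100 = +71.43%.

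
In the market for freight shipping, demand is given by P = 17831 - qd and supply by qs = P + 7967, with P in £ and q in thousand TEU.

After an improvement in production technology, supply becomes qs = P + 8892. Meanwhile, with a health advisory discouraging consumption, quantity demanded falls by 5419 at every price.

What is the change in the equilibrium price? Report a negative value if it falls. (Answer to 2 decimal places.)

Initially, 17831 - P = P + 7967, so 9864 = 2P and P = 4932, q = 12899.
The new curves are qd = 12412 - P (demand) and qs = P + 8892 (supply).
New equilibrium: 12412 - P = P + 8892 ⇒ 3520 = 2P ⇒ P = 1760, q = 10652.
ΔP = 1760 − 4932 = -3172.00.

-3172.00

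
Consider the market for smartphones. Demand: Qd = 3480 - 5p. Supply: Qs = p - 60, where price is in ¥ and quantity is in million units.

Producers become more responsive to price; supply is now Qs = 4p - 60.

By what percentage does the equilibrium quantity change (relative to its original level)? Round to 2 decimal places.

Solve the original market: 3480 - 5p = p - 60, hence p = 590 and Q = 530.
After the shift, demand is Qd = 3480 - 5p and supply is Qs = 4p - 60.
Clearing the new market: 3480 - 5p = 4p - 60, so p = 1180/3 ≈ 393.3333 and Q = 4540/3 ≈ 1513.3333.
%ΔQ = (1513.3333 − 530) / 530 × 100 = +185.53%.

+185.53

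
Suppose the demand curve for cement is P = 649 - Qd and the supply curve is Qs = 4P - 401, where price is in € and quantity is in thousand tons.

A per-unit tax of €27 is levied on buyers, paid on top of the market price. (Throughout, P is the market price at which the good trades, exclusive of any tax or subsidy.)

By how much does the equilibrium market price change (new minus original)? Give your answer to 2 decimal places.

-5.40

Initially, 649 - P = 4P - 401, so 1050 = 5P and P = 210, Q = 439.
Since buyers pay the price plus the tax, the effective demand curve becomes Qd = 622 - P.
Clearing the new market: 622 - P = 4P - 401, so P = 204.6 and Q = 417.4.
ΔP = 204.6 − 210 = -5.40.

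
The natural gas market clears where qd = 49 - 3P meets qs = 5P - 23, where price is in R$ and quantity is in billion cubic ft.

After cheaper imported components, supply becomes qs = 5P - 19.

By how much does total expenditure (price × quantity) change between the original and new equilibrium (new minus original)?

+1.75

Original equilibrium: 49 - 3P = 5P - 23 gives 72 = 8P, so P = 9 and q = 22.
The new curves are qd = 49 - 3P (demand) and qs = 5P - 19 (supply).
Setting them equal: 49 - 3P = 5P - 19 → 68 = 8P, so P = 8.5 and q = 23.5.
Expenditure moves from 9×22 = 198 to 8.5×23.5 = 199.75; change = +1.75.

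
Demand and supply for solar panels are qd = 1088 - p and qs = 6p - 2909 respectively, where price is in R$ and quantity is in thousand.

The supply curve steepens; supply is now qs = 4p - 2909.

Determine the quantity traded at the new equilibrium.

288.6

Solve the original market: 1088 - p = 6p - 2909, hence p = 571 and q = 517.
After the shift, demand is qd = 1088 - p and supply is qs = 4p - 2909.
Clearing the new market: 1088 - p = 4p - 2909, so p = 799.4 and q = 288.6.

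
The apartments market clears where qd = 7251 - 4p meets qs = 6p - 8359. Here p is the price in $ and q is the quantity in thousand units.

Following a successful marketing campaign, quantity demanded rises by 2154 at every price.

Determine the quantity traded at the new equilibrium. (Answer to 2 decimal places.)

Initially, 7251 - 4p = 6p - 8359, so 15610 = 10p and p = 1561, q = 1007.
With the change applied: demand qd = 9405 - 4p, supply qs = 6p - 8359.
Setting them equal: 9405 - 4p = 6p - 8359 → 17764 = 10p, so p = 1776.4 and q = 2299.4.

2299.40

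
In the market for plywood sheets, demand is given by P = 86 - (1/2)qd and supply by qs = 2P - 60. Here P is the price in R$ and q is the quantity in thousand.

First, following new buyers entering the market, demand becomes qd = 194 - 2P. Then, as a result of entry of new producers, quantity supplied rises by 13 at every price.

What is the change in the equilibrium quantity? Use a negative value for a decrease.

Before the shock: 172 - 2P = 2P - 60 ⇒ 232 = 4P ⇒ P = 58, q = 56.
After the shift, demand is qd = 194 - 2P and supply is qs = 2P - 47.
Equate the new curves: 194 - 2P = 2P - 47, giving 241 = 4P, P = 60.25, q = 73.5.
Δq = 73.5 − 56 = +17.5.

+17.5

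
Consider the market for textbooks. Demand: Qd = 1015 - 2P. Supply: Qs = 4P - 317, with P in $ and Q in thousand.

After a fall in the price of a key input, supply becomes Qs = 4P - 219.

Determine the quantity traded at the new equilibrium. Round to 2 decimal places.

603.67

Original equilibrium: 1015 - 2P = 4P - 317 gives 1332 = 6P, so P = 222 and Q = 571.
With the change applied: demand Qd = 1015 - 2P, supply Qs = 4P - 219.
New equilibrium: 1015 - 2P = 4P - 219 ⇒ 1234 = 6P ⇒ P = 617/3 ≈ 205.6667, Q = 1811/3 ≈ 603.6667.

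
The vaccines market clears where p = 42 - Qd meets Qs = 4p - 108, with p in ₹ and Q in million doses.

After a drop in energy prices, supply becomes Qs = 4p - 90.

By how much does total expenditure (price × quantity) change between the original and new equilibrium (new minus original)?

Before the shock: 42 - p = 4p - 108 ⇒ 150 = 5p ⇒ p = 30, Q = 12.
The new curves are Qd = 42 - p (demand) and Qs = 4p - 90 (supply).
Equate the new curves: 42 - p = 4p - 90, giving 132 = 5p, p = 26.4, Q = 15.6.
Expenditure moves from 30×12 = 360 to 26.4×15.6 = 411.84; change = +51.84.

+51.84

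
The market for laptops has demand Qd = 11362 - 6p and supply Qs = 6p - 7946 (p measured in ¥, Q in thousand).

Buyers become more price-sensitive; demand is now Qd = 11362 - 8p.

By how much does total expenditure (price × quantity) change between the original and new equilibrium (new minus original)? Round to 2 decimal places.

-2294631.02

Original equilibrium: 11362 - 6p = 6p - 7946 gives 19308 = 12p, so p = 1609 and Q = 1708.
The shock moves the curves to Qd = 11362 - 8p and Qs = 6p - 7946.
Setting them equal: 11362 - 8p = 6p - 7946 → 19308 = 14p, so p = 9654/7 ≈ 1379.1429 and Q = 2302/7 ≈ 328.8571.
Expenditure moves from 1609×1708 = 2748172 to 1379.1429×328.8571 = 453540.9796; change = -2294631.02.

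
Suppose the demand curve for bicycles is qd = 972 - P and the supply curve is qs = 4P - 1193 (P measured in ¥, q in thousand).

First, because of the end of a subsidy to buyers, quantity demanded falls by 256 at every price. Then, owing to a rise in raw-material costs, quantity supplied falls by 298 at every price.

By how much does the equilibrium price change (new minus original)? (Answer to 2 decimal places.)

Original equilibrium: 972 - P = 4P - 1193 gives 2165 = 5P, so P = 433 and q = 539.
The shock moves the curves to qd = 716 - P and qs = 4P - 1491.
Clearing the new market: 716 - P = 4P - 1491, so P = 441.4 and q = 274.6.
ΔP = 441.4 − 433 = +8.40.

+8.40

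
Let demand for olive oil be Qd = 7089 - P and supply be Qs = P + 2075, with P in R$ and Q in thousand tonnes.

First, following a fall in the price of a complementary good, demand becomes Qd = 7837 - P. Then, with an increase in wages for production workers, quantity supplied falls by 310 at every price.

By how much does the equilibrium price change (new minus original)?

+529

Solve the original market: 7089 - P = P + 2075, hence P = 2507 and Q = 4582.
With the change applied: demand Qd = 7837 - P, supply Qs = P + 1765.
New equilibrium: 7837 - P = P + 1765 ⇒ 6072 = 2P ⇒ P = 3036, Q = 4801.
ΔP = 3036 − 2507 = +529.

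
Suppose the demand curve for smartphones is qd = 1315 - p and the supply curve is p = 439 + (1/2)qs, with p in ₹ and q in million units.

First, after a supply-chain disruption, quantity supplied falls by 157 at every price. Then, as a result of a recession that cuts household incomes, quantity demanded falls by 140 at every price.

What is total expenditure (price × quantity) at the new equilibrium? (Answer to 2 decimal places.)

Original equilibrium: 1315 - p = 2p - 878 gives 2193 = 3p, so p = 731 and q = 584.
With the change applied: demand qd = 1175 - p, supply qs = 2p - 1035.
Equate the new curves: 1175 - p = 2p - 1035, giving 2210 = 3p, p = 2210/3 ≈ 736.6667, q = 1315/3 ≈ 438.3333.
New expenditure = 736.6667 × 438.3333 = 322905.56.

322905.56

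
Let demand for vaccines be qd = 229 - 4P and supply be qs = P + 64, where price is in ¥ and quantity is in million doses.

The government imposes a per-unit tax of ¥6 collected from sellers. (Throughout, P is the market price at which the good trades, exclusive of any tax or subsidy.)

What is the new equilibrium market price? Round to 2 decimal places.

34.20

Original equilibrium: 229 - 4P = P + 64 gives 165 = 5P, so P = 33 and q = 97.
Since sellers keep the price net of the tax, the effective supply curve becomes qs = P + 58.
Setting them equal: 229 - 4P = P + 58 → 171 = 5P, so P = 34.2 and q = 92.2.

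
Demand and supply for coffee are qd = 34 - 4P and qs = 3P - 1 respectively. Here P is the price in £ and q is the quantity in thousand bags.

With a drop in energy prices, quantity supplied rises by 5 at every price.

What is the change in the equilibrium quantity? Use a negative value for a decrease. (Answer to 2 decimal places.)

+2.86

Initially, 34 - 4P = 3P - 1, so 35 = 7P and P = 5, q = 14.
The new curves are qd = 34 - 4P (demand) and qs = 3P + 4 (supply).
Setting them equal: 34 - 4P = 3P + 4 → 30 = 7P, so P = 30/7 ≈ 4.2857 and q = 118/7 ≈ 16.8571.
Δq = 16.8571 − 14 = +2.86.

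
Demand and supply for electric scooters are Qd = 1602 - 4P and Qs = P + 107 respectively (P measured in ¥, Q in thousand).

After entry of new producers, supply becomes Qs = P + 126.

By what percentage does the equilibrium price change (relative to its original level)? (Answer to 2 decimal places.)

Solve the original market: 1602 - 4P = P + 107, hence P = 299 and Q = 406.
The new curves are Qd = 1602 - 4P (demand) and Qs = P + 126 (supply).
Setting them equal: 1602 - 4P = P + 126 → 1476 = 5P, so P = 295.2 and Q = 421.2.
%ΔP = (295.2 − 299) / 299 × 100 = -1.27%.

-1.27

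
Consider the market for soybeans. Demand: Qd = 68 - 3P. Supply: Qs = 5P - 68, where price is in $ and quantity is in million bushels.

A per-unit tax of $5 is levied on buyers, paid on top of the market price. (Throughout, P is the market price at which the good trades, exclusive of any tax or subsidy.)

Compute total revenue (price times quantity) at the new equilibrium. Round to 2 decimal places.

Initially, 68 - 3P = 5P - 68, so 136 = 8P and P = 17, Q = 17.
Since buyers pay the price plus the tax, the effective demand curve becomes Qd = 53 - 3P.
Clearing the new market: 53 - 3P = 5P - 68, so P = 15.125 and Q = 7.625.
New expenditure = 15.125 × 7.625 = 115.33.

115.33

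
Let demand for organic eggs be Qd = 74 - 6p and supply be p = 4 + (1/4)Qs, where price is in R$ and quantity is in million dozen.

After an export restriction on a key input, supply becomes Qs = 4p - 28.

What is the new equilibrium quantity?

12.8

Initially, 74 - 6p = 4p - 16, so 90 = 10p and p = 9, Q = 20.
The shock moves the curves to Qd = 74 - 6p and Qs = 4p - 28.
Clearing the new market: 74 - 6p = 4p - 28, so p = 10.2 and Q = 12.8.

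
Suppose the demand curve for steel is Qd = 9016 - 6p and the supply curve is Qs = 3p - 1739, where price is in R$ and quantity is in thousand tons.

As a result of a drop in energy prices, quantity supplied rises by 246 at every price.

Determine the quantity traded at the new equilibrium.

2010

Original equilibrium: 9016 - 6p = 3p - 1739 gives 10755 = 9p, so p = 1195 and Q = 1846.
With the change applied: demand Qd = 9016 - 6p, supply Qs = 3p - 1493.
Clearing the new market: 9016 - 6p = 3p - 1493, so p = 3503/3 ≈ 1167.6667 and Q = 2010.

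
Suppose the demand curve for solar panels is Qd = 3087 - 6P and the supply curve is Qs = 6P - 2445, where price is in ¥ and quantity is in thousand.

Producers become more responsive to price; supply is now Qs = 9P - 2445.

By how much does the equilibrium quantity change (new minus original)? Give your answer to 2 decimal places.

Solve the original market: 3087 - 6P = 6P - 2445, hence P = 461 and Q = 321.
The shock moves the curves to Qd = 3087 - 6P and Qs = 9P - 2445.
New equilibrium: 3087 - 6P = 9P - 2445 ⇒ 5532 = 15P ⇒ P = 368.8, Q = 874.2.
ΔQ = 874.2 − 321 = +553.20.

+553.20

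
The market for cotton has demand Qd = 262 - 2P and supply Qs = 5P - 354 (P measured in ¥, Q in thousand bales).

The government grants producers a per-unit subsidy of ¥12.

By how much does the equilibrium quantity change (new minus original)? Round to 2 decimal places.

+17.14

Before the shock: 262 - 2P = 5P - 354 ⇒ 616 = 7P ⇒ P = 88, Q = 86.
Since sellers receive the price plus the subsidy, the effective supply curve becomes Qs = 5P - 294.
Setting them equal: 262 - 2P = 5P - 294 → 556 = 7P, so P = 556/7 ≈ 79.4286 and Q = 722/7 ≈ 103.1429.
ΔQ = 103.1429 − 86 = +17.14.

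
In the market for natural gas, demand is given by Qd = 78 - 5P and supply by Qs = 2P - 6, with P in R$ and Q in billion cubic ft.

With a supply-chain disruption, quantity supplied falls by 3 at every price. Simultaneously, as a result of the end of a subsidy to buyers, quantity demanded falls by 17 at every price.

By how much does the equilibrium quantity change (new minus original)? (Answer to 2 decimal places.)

-7.00

Before the shock: 78 - 5P = 2P - 6 ⇒ 84 = 7P ⇒ P = 12, Q = 18.
After the shift, demand is Qd = 61 - 5P and supply is Qs = 2P - 9.
Setting them equal: 61 - 5P = 2P - 9 → 70 = 7P, so P = 10 and Q = 11.
ΔQ = 11 − 18 = -7.00.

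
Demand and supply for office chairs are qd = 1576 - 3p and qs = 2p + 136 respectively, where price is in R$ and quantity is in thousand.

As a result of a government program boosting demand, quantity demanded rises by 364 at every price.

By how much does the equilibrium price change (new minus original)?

Initially, 1576 - 3p = 2p + 136, so 1440 = 5p and p = 288, q = 712.
The shock moves the curves to qd = 1940 - 3p and qs = 2p + 136.
Equate the new curves: 1940 - 3p = 2p + 136, giving 1804 = 5p, p = 360.8, q = 857.6.
Δp = 360.8 − 288 = +72.8.

+72.8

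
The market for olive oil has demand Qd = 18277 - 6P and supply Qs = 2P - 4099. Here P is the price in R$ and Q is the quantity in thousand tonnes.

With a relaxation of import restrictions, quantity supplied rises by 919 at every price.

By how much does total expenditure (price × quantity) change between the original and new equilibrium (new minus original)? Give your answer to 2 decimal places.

+1676916.53

Original equilibrium: 18277 - 6P = 2P - 4099 gives 22376 = 8P, so P = 2797 and Q = 1495.
With the change applied: demand Qd = 18277 - 6P, supply Qs = 2P - 3180.
Clearing the new market: 18277 - 6P = 2P - 3180, so P = 2682.125 and Q = 2184.25.
Expenditure moves from 2797×1495 = 4181515 to 2682.125×2184.25 = 5858431.53125; change = +1676916.53.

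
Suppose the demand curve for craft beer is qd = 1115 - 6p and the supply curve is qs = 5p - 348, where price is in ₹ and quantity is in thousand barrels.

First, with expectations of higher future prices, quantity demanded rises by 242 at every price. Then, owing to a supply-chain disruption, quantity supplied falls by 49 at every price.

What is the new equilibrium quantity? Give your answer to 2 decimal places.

Initially, 1115 - 6p = 5p - 348, so 1463 = 11p and p = 133, q = 317.
With the change applied: demand qd = 1357 - 6p, supply qs = 5p - 397.
Clearing the new market: 1357 - 6p = 5p - 397, so p = 1754/11 ≈ 159.4545 and q = 4403/11 ≈ 400.2727.

400.27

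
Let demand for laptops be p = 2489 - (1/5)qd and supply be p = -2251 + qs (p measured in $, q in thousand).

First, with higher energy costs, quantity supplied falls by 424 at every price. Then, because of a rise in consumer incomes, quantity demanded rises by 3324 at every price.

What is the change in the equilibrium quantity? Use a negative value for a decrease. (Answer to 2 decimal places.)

+200.67

Solve the original market: 12445 - 5p = p + 2251, hence p = 1699 and q = 3950.
The new curves are qd = 15769 - 5p (demand) and qs = p + 1827 (supply).
Setting them equal: 15769 - 5p = p + 1827 → 13942 = 6p, so p = 6971/3 ≈ 2323.6667 and q = 12452/3 ≈ 4150.6667.
Δq = 4150.6667 − 3950 = +200.67.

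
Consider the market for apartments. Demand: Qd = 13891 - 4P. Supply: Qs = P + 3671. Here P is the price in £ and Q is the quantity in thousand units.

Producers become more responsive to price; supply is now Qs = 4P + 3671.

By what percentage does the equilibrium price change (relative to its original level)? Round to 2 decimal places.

-37.50

Initially, 13891 - 4P = P + 3671, so 10220 = 5P and P = 2044, Q = 5715.
With the change applied: demand Qd = 13891 - 4P, supply Qs = 4P + 3671.
Clearing the new market: 13891 - 4P = 4P + 3671, so P = 1277.5 and Q = 8781.
%ΔP = (1277.5 − 2044) / 2044 × 100 = -37.50%.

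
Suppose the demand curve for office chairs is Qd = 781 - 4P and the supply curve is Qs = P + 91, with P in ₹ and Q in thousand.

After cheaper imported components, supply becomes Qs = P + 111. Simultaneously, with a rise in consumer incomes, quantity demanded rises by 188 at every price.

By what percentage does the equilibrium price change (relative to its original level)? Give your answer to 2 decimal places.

+24.35

Initially, 781 - 4P = P + 91, so 690 = 5P and P = 138, Q = 229.
The shock moves the curves to Qd = 969 - 4P and Qs = P + 111.
Clearing the new market: 969 - 4P = P + 111, so P = 171.6 and Q = 282.6.
%ΔP = (171.6 − 138) / 138 × 100 = +24.35%.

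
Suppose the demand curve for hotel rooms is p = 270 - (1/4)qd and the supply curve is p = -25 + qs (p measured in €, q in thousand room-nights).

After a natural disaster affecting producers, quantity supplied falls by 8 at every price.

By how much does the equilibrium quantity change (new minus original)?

Original equilibrium: 1080 - 4p = p + 25 gives 1055 = 5p, so p = 211 and q = 236.
The new curves are qd = 1080 - 4p (demand) and qs = p + 17 (supply).
Clearing the new market: 1080 - 4p = p + 17, so p = 212.6 and q = 229.6.
Δq = 229.6 − 236 = -6.4.

-6.4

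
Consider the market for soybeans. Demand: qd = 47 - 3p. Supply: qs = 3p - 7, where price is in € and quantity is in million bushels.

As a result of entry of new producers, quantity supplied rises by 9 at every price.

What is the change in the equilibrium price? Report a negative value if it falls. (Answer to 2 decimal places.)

Original equilibrium: 47 - 3p = 3p - 7 gives 54 = 6p, so p = 9 and q = 20.
With the change applied: demand qd = 47 - 3p, supply qs = 3p + 2.
Setting them equal: 47 - 3p = 3p + 2 → 45 = 6p, so p = 7.5 and q = 24.5.
Δp = 7.5 − 9 = -1.50.

-1.50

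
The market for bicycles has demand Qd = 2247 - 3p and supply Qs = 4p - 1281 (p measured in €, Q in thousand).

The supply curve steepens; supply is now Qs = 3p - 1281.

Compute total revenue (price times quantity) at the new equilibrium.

284004

Original equilibrium: 2247 - 3p = 4p - 1281 gives 3528 = 7p, so p = 504 and Q = 735.
With the change applied: demand Qd = 2247 - 3p, supply Qs = 3p - 1281.
New equilibrium: 2247 - 3p = 3p - 1281 ⇒ 3528 = 6p ⇒ p = 588, Q = 483.
New expenditure = 588 × 483 = 284004.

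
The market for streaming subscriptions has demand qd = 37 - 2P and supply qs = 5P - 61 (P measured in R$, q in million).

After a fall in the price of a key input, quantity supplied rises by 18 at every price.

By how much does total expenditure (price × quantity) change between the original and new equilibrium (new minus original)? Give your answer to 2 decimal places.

+35.63

Solve the original market: 37 - 2P = 5P - 61, hence P = 14 and q = 9.
The shock moves the curves to qd = 37 - 2P and qs = 5P - 43.
New equilibrium: 37 - 2P = 5P - 43 ⇒ 80 = 7P ⇒ P = 80/7 ≈ 11.4286, q = 99/7 ≈ 14.1429.
Expenditure moves from 14×9 = 126 to 11.4286×14.1429 = 161.6327; change = +35.63.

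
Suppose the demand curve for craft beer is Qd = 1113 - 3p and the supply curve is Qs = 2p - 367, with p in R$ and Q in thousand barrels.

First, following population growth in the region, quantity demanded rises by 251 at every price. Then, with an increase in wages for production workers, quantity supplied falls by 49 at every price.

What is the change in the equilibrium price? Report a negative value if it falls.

Original equilibrium: 1113 - 3p = 2p - 367 gives 1480 = 5p, so p = 296 and Q = 225.
After the shift, demand is Qd = 1364 - 3p and supply is Qs = 2p - 416.
Clearing the new market: 1364 - 3p = 2p - 416, so p = 356 and Q = 296.
Δp = 356 − 296 = +60.

+60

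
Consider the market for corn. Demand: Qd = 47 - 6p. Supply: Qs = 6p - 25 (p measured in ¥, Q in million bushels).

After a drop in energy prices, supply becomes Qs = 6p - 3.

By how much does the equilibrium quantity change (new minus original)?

Solve the original market: 47 - 6p = 6p - 25, hence p = 6 and Q = 11.
The shock moves the curves to Qd = 47 - 6p and Qs = 6p - 3.
Clearing the new market: 47 - 6p = 6p - 3, so p = 25/6 ≈ 4.1667 and Q = 22.
ΔQ = 22 − 11 = +11.

+11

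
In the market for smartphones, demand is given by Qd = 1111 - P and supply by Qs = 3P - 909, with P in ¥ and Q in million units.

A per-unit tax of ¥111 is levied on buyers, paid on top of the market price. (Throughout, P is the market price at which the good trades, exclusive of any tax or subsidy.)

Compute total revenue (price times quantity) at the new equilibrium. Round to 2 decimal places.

Before the shock: 1111 - P = 3P - 909 ⇒ 2020 = 4P ⇒ P = 505, Q = 606.
Since buyers pay the price plus the tax, the effective demand curve becomes Qd = 1000 - P.
Clearing the new market: 1000 - P = 3P - 909, so P = 477.25 and Q = 522.75.
New expenditure = 477.25 × 522.75 = 249482.44.

249482.44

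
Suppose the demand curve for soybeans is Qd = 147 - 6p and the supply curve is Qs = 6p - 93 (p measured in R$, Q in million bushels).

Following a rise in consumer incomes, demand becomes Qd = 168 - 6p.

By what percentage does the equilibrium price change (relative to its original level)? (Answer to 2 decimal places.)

+8.75

Solve the original market: 147 - 6p = 6p - 93, hence p = 20 and Q = 27.
After the shift, demand is Qd = 168 - 6p and supply is Qs = 6p - 93.
Equate the new curves: 168 - 6p = 6p - 93, giving 261 = 12p, p = 21.75, Q = 37.5.
%Δp = (21.75 − 20) / 20 × 100 = +8.75%.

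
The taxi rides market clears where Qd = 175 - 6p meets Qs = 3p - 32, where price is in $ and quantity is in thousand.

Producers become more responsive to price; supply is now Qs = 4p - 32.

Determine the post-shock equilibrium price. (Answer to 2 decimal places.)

20.70

Original equilibrium: 175 - 6p = 3p - 32 gives 207 = 9p, so p = 23 and Q = 37.
The new curves are Qd = 175 - 6p (demand) and Qs = 4p - 32 (supply).
New equilibrium: 175 - 6p = 4p - 32 ⇒ 207 = 10p ⇒ p = 20.7, Q = 50.8.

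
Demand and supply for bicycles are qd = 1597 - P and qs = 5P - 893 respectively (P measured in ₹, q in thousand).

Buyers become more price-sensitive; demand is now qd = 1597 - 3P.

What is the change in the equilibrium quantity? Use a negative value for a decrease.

Solve the original market: 1597 - P = 5P - 893, hence P = 415 and q = 1182.
After the shift, demand is qd = 1597 - 3P and supply is qs = 5P - 893.
New equilibrium: 1597 - 3P = 5P - 893 ⇒ 2490 = 8P ⇒ P = 311.25, q = 663.25.
Δq = 663.25 − 1182 = -518.75.

-518.75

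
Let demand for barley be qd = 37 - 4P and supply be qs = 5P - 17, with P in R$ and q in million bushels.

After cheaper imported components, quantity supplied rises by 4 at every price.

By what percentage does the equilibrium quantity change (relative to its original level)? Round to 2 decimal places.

+13.68

Solve the original market: 37 - 4P = 5P - 17, hence P = 6 and q = 13.
With the change applied: demand qd = 37 - 4P, supply qs = 5P - 13.
Setting them equal: 37 - 4P = 5P - 13 → 50 = 9P, so P = 50/9 ≈ 5.5556 and q = 133/9 ≈ 14.7778.
%Δq = (14.7778 − 13) / 13 × 100 = +13.68%.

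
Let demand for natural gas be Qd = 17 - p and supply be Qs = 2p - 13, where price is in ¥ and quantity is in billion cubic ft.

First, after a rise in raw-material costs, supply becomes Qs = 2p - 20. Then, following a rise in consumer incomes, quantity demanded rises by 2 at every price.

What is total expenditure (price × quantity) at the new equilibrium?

Before the shock: 17 - p = 2p - 13 ⇒ 30 = 3p ⇒ p = 10, Q = 7.
The shock moves the curves to Qd = 19 - p and Qs = 2p - 20.
Setting them equal: 19 - p = 2p - 20 → 39 = 3p, so p = 13 and Q = 6.
New expenditure = 13 × 6 = 78.

78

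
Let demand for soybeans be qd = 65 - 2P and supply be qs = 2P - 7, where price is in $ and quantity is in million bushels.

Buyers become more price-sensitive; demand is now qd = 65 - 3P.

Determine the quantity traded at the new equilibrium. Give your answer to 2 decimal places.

Before the shock: 65 - 2P = 2P - 7 ⇒ 72 = 4P ⇒ P = 18, q = 29.
With the change applied: demand qd = 65 - 3P, supply qs = 2P - 7.
Setting them equal: 65 - 3P = 2P - 7 → 72 = 5P, so P = 14.4 and q = 21.8.

21.80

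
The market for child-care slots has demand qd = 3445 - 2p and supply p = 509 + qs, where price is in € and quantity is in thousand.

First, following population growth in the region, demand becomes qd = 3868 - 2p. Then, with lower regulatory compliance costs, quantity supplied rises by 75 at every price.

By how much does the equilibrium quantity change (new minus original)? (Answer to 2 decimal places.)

Solve the original market: 3445 - 2p = p - 509, hence p = 1318 and q = 809.
With the change applied: demand qd = 3868 - 2p, supply qs = p - 434.
Clearing the new market: 3868 - 2p = p - 434, so p = 1434 and q = 1000.
Δq = 1000 − 809 = +191.00.

+191.00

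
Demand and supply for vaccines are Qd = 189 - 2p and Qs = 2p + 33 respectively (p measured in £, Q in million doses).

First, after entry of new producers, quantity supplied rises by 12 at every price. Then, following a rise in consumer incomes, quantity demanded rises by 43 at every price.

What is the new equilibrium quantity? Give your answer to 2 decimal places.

Solve the original market: 189 - 2p = 2p + 33, hence p = 39 and Q = 111.
The new curves are Qd = 232 - 2p (demand) and Qs = 2p + 45 (supply).
New equilibrium: 232 - 2p = 2p + 45 ⇒ 187 = 4p ⇒ p = 46.75, Q = 138.5.

138.50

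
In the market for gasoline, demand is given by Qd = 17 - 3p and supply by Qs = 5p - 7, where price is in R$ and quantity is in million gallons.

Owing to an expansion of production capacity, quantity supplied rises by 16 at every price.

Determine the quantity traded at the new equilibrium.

14

Original equilibrium: 17 - 3p = 5p - 7 gives 24 = 8p, so p = 3 and Q = 8.
The new curves are Qd = 17 - 3p (demand) and Qs = 5p + 9 (supply).
Setting them equal: 17 - 3p = 5p + 9 → 8 = 8p, so p = 1 and Q = 14.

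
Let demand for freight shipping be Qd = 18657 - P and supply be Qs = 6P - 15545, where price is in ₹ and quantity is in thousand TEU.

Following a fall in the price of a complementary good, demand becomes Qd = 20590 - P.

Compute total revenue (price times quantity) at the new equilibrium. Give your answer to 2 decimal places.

Solve the original market: 18657 - P = 6P - 15545, hence P = 4886 and Q = 13771.
The shock moves the curves to Qd = 20590 - P and Qs = 6P - 15545.
Equate the new curves: 20590 - P = 6P - 15545, giving 36135 = 7P, P = 36135/7 ≈ 5162.1429, Q = 107995/7 ≈ 15427.8571.
New expenditure = 5162.1429 × 15427.8571 = 79640802.55.

79640802.55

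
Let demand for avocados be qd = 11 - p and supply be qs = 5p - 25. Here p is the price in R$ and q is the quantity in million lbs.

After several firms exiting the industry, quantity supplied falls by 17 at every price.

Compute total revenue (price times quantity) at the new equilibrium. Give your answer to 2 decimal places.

Original equilibrium: 11 - p = 5p - 25 gives 36 = 6p, so p = 6 and q = 5.
The shock moves the curves to qd = 11 - p and qs = 5p - 42.
Equate the new curves: 11 - p = 5p - 42, giving 53 = 6p, p = 53/6 ≈ 8.8333, q = 13/6 ≈ 2.1667.
New expenditure = 8.8333 × 2.1667 = 19.14.

19.14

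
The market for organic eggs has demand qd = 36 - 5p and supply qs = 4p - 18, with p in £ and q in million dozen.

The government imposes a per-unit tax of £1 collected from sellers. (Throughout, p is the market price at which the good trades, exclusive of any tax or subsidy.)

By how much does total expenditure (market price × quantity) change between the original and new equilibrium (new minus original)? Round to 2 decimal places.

-11.65

Solve the original market: 36 - 5p = 4p - 18, hence p = 6 and q = 6.
Since sellers keep the price net of the tax, the effective supply curve becomes qs = 4p - 22.
New equilibrium: 36 - 5p = 4p - 22 ⇒ 58 = 9p ⇒ p = 58/9 ≈ 6.4444, q = 34/9 ≈ 3.7778.
Expenditure moves from 6×6 = 36 to 6.4444×3.7778 = 24.3457; change = -11.65.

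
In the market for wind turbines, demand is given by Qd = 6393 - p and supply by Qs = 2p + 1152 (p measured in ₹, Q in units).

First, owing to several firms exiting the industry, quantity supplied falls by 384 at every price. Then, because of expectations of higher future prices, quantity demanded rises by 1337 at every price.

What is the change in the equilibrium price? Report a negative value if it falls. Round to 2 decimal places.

Before the shock: 6393 - p = 2p + 1152 ⇒ 5241 = 3p ⇒ p = 1747, Q = 4646.
With the change applied: demand Qd = 7730 - p, supply Qs = 2p + 768.
New equilibrium: 7730 - p = 2p + 768 ⇒ 6962 = 3p ⇒ p = 6962/3 ≈ 2320.6667, Q = 16228/3 ≈ 5409.3333.
Δp = 2320.6667 − 1747 = +573.67.

+573.67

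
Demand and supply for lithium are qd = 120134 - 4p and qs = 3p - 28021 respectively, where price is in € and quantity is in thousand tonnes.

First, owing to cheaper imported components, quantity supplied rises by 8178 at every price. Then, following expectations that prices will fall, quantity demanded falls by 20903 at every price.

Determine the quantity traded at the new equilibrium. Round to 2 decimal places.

Solve the original market: 120134 - 4p = 3p - 28021, hence p = 21165 and q = 35474.
With the change applied: demand qd = 99231 - 4p, supply qs = 3p - 19843.
Equate the new curves: 99231 - 4p = 3p - 19843, giving 119074 = 7p, p = 119074/7 ≈ 17010.5714, q = 218321/7 ≈ 31188.7143.

31188.71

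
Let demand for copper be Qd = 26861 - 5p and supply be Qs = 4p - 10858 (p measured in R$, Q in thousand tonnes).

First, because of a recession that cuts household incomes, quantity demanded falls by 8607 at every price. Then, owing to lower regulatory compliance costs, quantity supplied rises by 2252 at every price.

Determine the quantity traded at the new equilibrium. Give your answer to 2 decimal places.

Solve the original market: 26861 - 5p = 4p - 10858, hence p = 4191 and Q = 5906.
The shock moves the curves to Qd = 18254 - 5p and Qs = 4p - 8606.
Equate the new curves: 18254 - 5p = 4p - 8606, giving 26860 = 9p, p = 26860/9 ≈ 2984.4444, Q = 29986/9 ≈ 3331.7778.

3331.78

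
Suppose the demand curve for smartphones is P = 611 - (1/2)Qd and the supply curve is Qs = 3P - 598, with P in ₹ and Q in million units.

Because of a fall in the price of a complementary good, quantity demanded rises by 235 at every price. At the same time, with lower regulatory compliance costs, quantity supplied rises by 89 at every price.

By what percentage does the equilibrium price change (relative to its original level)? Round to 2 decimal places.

Initially, 1222 - 2P = 3P - 598, so 1820 = 5P and P = 364, Q = 494.
The shock moves the curves to Qd = 1457 - 2P and Qs = 3P - 509.
New equilibrium: 1457 - 2P = 3P - 509 ⇒ 1966 = 5P ⇒ P = 393.2, Q = 670.6.
%ΔP = (393.2 − 364) / 364 × 100 = +8.02%.

+8.02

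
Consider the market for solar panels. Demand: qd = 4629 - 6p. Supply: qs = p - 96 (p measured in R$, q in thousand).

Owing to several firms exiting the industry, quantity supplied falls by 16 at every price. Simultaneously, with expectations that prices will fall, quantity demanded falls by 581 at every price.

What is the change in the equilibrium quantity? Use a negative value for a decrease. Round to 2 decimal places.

Solve the original market: 4629 - 6p = p - 96, hence p = 675 and q = 579.
After the shift, demand is qd = 4048 - 6p and supply is qs = p - 112.
Equate the new curves: 4048 - 6p = p - 112, giving 4160 = 7p, p = 4160/7 ≈ 594.2857, q = 3376/7 ≈ 482.2857.
Δq = 482.2857 − 579 = -96.71.

-96.71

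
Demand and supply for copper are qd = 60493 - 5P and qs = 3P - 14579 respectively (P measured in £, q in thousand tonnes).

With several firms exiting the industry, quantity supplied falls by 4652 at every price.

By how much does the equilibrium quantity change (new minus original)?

-2907.5

Initially, 60493 - 5P = 3P - 14579, so 75072 = 8P and P = 9384, q = 13573.
After the shift, demand is qd = 60493 - 5P and supply is qs = 3P - 19231.
Clearing the new market: 60493 - 5P = 3P - 19231, so P = 9965.5 and q = 10665.5.
Δq = 10665.5 − 13573 = -2907.5.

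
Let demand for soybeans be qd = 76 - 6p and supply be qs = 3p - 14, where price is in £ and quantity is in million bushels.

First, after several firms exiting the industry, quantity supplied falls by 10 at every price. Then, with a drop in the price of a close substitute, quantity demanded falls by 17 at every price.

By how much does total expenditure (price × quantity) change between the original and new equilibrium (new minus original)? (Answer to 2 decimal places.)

-126.19

Original equilibrium: 76 - 6p = 3p - 14 gives 90 = 9p, so p = 10 and q = 16.
With the change applied: demand qd = 59 - 6p, supply qs = 3p - 24.
Setting them equal: 59 - 6p = 3p - 24 → 83 = 9p, so p = 83/9 ≈ 9.2222 and q = 11/3 ≈ 3.6667.
Expenditure moves from 10×16 = 160 to 9.2222×3.6667 = 33.8148; change = -126.19.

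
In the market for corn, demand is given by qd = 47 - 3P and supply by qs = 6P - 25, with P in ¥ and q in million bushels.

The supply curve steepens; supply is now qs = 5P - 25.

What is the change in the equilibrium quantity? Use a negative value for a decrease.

-3

Solve the original market: 47 - 3P = 6P - 25, hence P = 8 and q = 23.
After the shift, demand is qd = 47 - 3P and supply is qs = 5P - 25.
New equilibrium: 47 - 3P = 5P - 25 ⇒ 72 = 8P ⇒ P = 9, q = 20.
Δq = 20 − 23 = -3.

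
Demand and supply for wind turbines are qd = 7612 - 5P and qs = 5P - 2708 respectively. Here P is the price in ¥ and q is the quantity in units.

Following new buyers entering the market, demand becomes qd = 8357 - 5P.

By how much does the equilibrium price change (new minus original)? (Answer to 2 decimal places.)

Before the shock: 7612 - 5P = 5P - 2708 ⇒ 10320 = 10P ⇒ P = 1032, q = 2452.
After the shift, demand is qd = 8357 - 5P and supply is qs = 5P - 2708.
New equilibrium: 8357 - 5P = 5P - 2708 ⇒ 11065 = 10P ⇒ P = 1106.5, q = 2824.5.
ΔP = 1106.5 − 1032 = +74.50.

+74.50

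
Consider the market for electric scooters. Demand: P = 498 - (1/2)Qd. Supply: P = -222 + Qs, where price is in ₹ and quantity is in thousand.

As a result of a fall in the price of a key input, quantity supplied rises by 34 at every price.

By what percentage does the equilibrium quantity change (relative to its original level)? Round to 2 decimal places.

Solve the original market: 996 - 2P = P + 222, hence P = 258 and Q = 480.
The shock moves the curves to Qd = 996 - 2P and Qs = P + 256.
New equilibrium: 996 - 2P = P + 256 ⇒ 740 = 3P ⇒ P = 740/3 ≈ 246.6667, Q = 1508/3 ≈ 502.6667.
%ΔQ = (502.6667 − 480) / 480 × 100 = +4.72%.

+4.72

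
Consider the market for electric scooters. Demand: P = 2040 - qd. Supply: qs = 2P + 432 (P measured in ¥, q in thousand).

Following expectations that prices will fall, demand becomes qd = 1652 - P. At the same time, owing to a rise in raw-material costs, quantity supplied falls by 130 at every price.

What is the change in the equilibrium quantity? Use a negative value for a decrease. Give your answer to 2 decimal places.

Solve the original market: 2040 - P = 2P + 432, hence P = 536 and q = 1504.
The shock moves the curves to qd = 1652 - P and qs = 2P + 302.
Equate the new curves: 1652 - P = 2P + 302, giving 1350 = 3P, P = 450, q = 1202.
Δq = 1202 − 1504 = -302.00.

-302.00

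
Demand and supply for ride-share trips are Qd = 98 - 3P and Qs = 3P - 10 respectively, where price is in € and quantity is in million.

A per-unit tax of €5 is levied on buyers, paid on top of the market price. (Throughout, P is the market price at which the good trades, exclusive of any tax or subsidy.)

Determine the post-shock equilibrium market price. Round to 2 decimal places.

Before the shock: 98 - 3P = 3P - 10 ⇒ 108 = 6P ⇒ P = 18, Q = 44.
Since buyers pay the price plus the tax, the effective demand curve becomes Qd = 83 - 3P.
Clearing the new market: 83 - 3P = 3P - 10, so P = 15.5 and Q = 36.5.

15.50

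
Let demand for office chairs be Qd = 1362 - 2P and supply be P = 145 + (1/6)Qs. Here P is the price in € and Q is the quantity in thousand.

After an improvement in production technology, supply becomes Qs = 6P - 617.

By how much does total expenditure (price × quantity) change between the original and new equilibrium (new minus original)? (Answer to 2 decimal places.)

Before the shock: 1362 - 2P = 6P - 870 ⇒ 2232 = 8P ⇒ P = 279, Q = 804.
The new curves are Qd = 1362 - 2P (demand) and Qs = 6P - 617 (supply).
Setting them equal: 1362 - 2P = 6P - 617 → 1979 = 8P, so P = 247.375 and Q = 867.25.
Expenditure moves from 279×804 = 224316 to 247.375×867.25 = 214535.96875; change = -9780.03.

-9780.03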